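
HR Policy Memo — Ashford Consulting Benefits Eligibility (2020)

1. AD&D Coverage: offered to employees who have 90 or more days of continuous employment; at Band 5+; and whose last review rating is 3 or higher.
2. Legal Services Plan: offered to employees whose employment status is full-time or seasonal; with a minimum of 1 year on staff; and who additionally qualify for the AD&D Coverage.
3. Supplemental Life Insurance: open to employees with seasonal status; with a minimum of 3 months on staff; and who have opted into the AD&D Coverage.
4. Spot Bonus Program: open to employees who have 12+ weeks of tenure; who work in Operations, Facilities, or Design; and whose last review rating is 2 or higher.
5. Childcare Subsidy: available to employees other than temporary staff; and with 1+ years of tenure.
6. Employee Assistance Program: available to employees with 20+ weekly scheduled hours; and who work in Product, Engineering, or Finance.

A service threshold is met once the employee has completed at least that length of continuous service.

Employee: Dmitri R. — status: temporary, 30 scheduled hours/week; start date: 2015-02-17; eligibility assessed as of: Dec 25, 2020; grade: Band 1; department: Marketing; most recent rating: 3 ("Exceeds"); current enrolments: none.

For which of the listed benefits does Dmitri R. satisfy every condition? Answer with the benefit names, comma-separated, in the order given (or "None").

None

Service from 2015-02-17 to Dec 25, 2020: 2138 days.
AD&D Coverage — service 2138 days ≥ 90 days ✓; grade Band 1 < Band 5 ✗ → not eligible.
Legal Services Plan — status temporary ✗ (requires full-time or seasonal) → not eligible.
Supplemental Life Insurance — status temporary ✗ (requires seasonal) → not eligible.
Spot Bonus Program — service 2138 days ≥ 12 weeks (≈84 days) ✓; dept Marketing ✗ → not eligible.
Childcare Subsidy — status temporary ✗ (excluded) → not eligible.
Employee Assistance Program — 30 hrs/wk ≥ 20 ✓; dept Marketing ✗ → not eligible.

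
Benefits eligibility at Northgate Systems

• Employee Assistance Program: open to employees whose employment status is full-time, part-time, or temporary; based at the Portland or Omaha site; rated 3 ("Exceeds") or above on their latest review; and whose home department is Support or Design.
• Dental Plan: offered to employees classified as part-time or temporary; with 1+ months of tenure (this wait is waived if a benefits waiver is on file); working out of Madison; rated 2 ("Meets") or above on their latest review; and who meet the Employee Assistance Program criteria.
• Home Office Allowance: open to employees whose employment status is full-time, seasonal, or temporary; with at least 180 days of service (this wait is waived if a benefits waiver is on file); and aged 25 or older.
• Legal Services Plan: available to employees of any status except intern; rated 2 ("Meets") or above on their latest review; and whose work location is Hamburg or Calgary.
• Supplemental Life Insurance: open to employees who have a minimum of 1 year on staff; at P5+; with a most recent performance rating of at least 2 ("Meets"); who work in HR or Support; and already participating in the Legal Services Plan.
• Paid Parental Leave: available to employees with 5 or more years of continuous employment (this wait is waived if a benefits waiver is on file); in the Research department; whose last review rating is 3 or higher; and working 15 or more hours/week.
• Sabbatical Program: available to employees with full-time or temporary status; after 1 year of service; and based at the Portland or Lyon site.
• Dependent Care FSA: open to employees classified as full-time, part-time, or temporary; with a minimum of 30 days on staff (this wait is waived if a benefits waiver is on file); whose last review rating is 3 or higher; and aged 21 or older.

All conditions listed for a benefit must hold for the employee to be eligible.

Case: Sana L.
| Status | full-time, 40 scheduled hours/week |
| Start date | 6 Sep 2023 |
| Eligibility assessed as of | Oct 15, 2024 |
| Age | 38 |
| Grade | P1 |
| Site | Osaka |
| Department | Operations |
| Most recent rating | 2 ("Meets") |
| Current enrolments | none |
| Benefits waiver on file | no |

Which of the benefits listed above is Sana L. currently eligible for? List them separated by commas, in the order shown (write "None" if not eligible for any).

Service from 6 Sep 2023 to Oct 15, 2024: 405 days.
Employee Assistance Program — status full-time ✓; site Osaka ✗ (not Portland or Omaha) → not eligible.
Dental Plan — status full-time ✗ (requires part-time or temporary) → not eligible.
Home Office Allowance — status full-time ✓; no waiver, service 405 days ≥ 180 days ✓; age 38 ≥ 25 ✓ → eligible.
Legal Services Plan — status full-time ✓ (not excluded); rating 2 ≥ 2 ✓; site Osaka ✗ (not Hamburg or Calgary) → not eligible.
Supplemental Life Insurance — service 405 days ≥ 1 year (≈365 days) ✓; grade P1 < P5 ✗ → not eligible.
Paid Parental Leave — no waiver, service 405 days < 5 years (≈1825 days) ✗ → not eligible.
Sabbatical Program — status full-time ✓; service 405 days ≥ 1 year (≈365 days) ✓; site Osaka ✗ (not Portland or Lyon) → not eligible.
Dependent Care FSA — status full-time ✓; no waiver, service 405 days ≥ 30 days ✓; rating 2 < 3 ✗ → not eligible.

Home Office Allowance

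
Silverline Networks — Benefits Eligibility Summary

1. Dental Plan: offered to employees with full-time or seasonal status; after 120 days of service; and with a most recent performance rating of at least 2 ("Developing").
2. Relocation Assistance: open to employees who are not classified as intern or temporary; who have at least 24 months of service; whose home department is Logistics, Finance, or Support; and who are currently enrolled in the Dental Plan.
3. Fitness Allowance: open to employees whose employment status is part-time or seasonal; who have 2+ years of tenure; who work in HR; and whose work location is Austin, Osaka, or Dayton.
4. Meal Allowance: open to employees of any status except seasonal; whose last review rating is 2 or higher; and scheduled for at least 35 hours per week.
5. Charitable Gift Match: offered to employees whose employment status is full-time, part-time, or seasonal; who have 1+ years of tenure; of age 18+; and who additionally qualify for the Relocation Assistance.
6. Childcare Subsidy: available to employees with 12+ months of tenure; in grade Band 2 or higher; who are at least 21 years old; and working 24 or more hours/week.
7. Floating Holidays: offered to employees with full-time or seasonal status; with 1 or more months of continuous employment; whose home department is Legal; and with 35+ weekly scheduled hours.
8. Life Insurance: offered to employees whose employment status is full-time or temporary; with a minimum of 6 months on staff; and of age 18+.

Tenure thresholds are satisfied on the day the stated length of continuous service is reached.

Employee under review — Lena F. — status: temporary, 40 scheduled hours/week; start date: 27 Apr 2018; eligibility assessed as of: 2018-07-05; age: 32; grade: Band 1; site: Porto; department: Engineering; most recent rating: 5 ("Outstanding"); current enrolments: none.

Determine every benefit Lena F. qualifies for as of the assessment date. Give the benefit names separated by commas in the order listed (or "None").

Service from 27 Apr 2018 to 2018-07-05: 69 days.
Dental Plan — status temporary ✗ (requires full-time or seasonal) → not eligible.
Relocation Assistance — status temporary ✗ (excluded) → not eligible.
Fitness Allowance — status temporary ✗ (requires part-time or seasonal) → not eligible.
Meal Allowance — status temporary ✓ (not excluded); rating 5 ≥ 2 ✓; 40 hrs/wk ≥ 35 ✓ → eligible.
Charitable Gift Match — status temporary ✗ (requires full-time, part-time, or seasonal) → not eligible.
Childcare Subsidy — service 69 days < 12 months (≈360 days) ✗ → not eligible.
Floating Holidays — status temporary ✗ (requires full-time or seasonal) → not eligible.
Life Insurance — status temporary ✓; service 69 days < 6 months (≈180 days) ✗ → not eligible.

Meal Allowance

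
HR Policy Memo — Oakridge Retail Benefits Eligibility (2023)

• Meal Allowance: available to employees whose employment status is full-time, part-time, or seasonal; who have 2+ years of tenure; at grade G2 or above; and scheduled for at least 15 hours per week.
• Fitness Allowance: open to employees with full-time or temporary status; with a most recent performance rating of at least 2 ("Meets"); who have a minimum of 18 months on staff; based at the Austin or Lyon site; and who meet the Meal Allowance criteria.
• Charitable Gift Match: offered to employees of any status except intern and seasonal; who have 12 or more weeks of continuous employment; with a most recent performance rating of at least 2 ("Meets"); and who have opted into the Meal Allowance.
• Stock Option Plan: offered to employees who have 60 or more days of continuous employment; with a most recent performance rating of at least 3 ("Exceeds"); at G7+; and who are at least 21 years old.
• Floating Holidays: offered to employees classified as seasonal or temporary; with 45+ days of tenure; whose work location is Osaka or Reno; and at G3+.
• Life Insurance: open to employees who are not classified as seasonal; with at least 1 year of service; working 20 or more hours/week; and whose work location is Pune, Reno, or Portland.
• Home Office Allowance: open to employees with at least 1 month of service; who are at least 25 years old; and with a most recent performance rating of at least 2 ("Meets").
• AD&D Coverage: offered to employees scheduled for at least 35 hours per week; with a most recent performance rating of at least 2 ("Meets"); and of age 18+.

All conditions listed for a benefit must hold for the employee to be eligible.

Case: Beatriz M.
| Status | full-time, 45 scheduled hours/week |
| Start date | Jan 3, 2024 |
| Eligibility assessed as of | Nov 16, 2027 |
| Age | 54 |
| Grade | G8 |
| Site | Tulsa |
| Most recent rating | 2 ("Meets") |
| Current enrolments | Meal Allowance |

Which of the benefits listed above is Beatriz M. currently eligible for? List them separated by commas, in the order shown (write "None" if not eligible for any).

Meal Allowance, Charitable Gift Match, Home Office Allowance, AD&D Coverage

Service from Jan 3, 2024 to Nov 16, 2027: 1413 days.
Meal Allowance — status full-time ✓; service 1413 days ≥ 2 years (≈730 days) ✓; grade G8 ≥ G2 ✓; 45 hrs/wk ≥ 15 ✓ → eligible.
Fitness Allowance — status full-time ✓; rating 2 ≥ 2 ✓; service 1413 days ≥ 18 months (≈540 days) ✓; site Tulsa ✗ (not Austin or Lyon) → not eligible.
Charitable Gift Match — status full-time ✓ (not excluded); service 1413 days ≥ 12 weeks (≈84 days) ✓; rating 2 ≥ 2 ✓; enrolled in Meal Allowance ✓ → eligible.
Stock Option Plan — service 1413 days ≥ 60 days ✓; rating 2 < 3 ✗ → not eligible.
Floating Holidays — status full-time ✗ (requires seasonal or temporary) → not eligible.
Life Insurance — status full-time ✓ (not excluded); service 1413 days ≥ 1 year (≈365 days) ✓; 45 hrs/wk ≥ 20 ✓; site Tulsa ✗ (not Pune, Reno, or Portland) → not eligible.
Home Office Allowance — service 1413 days ≥ 1 month (≈30 days) ✓; age 54 ≥ 25 ✓; rating 2 ≥ 2 ✓ → eligible.
AD&D Coverage — 45 hrs/wk ≥ 35 ✓; rating 2 ≥ 2 ✓; age 54 ≥ 18 ✓ → eligible.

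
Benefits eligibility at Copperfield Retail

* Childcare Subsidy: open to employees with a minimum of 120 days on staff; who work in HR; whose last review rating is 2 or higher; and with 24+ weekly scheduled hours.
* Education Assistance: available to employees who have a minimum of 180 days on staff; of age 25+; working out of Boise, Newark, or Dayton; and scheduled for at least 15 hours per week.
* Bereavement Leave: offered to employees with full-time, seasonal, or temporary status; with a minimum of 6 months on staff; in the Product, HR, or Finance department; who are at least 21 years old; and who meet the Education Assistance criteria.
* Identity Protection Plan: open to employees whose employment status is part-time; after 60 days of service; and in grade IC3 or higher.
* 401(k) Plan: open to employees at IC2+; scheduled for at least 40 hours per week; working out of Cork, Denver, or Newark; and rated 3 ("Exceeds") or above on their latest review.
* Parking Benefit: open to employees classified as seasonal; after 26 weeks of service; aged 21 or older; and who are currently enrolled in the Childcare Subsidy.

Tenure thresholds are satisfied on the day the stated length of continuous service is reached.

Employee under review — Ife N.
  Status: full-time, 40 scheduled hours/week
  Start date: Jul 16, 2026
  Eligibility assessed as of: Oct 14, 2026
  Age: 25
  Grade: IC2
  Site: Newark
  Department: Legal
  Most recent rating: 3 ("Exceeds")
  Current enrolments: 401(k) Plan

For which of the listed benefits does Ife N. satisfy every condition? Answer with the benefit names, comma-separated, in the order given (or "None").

401(k) Plan

Service from Jul 16, 2026 to Oct 14, 2026: 90 days.
Childcare Subsidy — service 90 days < 120 days ✗ → not eligible.
Education Assistance — service 90 days < 180 days ✗ → not eligible.
Bereavement Leave — status full-time ✓; service 90 days < 6 months (≈180 days) ✗ → not eligible.
Identity Protection Plan — status full-time ✗ (requires part-time) → not eligible.
401(k) Plan — grade IC2 ≥ IC2 ✓; 40 hrs/wk ≥ 40 ✓; site Newark ✓; rating 3 ≥ 3 ✓ → eligible.
Parking Benefit — status full-time ✗ (requires seasonal) → not eligible.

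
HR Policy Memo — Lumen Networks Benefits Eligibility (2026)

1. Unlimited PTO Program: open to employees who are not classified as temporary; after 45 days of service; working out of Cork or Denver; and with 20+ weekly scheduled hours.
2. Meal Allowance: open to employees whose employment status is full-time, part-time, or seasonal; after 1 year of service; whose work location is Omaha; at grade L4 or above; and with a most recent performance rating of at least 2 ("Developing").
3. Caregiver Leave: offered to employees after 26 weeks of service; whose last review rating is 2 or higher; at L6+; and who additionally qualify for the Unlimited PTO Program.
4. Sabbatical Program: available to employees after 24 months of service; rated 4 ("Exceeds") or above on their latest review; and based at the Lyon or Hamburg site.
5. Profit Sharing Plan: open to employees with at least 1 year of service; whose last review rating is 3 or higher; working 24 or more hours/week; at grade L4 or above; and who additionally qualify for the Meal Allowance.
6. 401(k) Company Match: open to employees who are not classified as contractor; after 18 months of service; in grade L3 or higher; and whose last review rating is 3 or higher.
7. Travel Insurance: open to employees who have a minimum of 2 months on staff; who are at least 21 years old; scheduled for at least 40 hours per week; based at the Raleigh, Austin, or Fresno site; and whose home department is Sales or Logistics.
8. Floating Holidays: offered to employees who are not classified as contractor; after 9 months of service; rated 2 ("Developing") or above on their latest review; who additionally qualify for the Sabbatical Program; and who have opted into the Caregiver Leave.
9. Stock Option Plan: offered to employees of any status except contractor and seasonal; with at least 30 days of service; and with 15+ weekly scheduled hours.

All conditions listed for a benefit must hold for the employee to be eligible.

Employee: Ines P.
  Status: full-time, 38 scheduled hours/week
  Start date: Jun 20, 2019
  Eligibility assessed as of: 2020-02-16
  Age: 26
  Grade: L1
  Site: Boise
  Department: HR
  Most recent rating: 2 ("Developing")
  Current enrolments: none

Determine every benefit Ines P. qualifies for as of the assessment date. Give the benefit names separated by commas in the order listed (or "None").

Stock Option Plan

Service from Jun 20, 2019 to 2020-02-16: 241 days.
Unlimited PTO Program — status full-time ✓ (not excluded); service 241 days ≥ 45 days ✓; site Boise ✗ (not Cork or Denver) → not eligible.
Meal Allowance — status full-time ✓; service 241 days < 1 year (≈365 days) ✗ → not eligible.
Caregiver Leave — service 241 days ≥ 26 weeks (≈182 days) ✓; rating 2 ≥ 2 ✓; grade L1 < L6 ✗ → not eligible.
Sabbatical Program — service 241 days < 24 months (≈720 days) ✗ → not eligible.
Profit Sharing Plan — service 241 days < 1 year (≈365 days) ✗ → not eligible.
401(k) Company Match — status full-time ✓ (not excluded); service 241 days < 18 months (≈540 days) ✗ → not eligible.
Travel Insurance — service 241 days ≥ 2 months (≈60 days) ✓; age 26 ≥ 21 ✓; 38 hrs/wk < 40 ✗ → not eligible.
Floating Holidays — status full-time ✓ (not excluded); service 241 days < 9 months (≈270 days) ✗ → not eligible.
Stock Option Plan — status full-time ✓ (not excluded); service 241 days ≥ 30 days ✓; 38 hrs/wk ≥ 15 ✓ → eligible.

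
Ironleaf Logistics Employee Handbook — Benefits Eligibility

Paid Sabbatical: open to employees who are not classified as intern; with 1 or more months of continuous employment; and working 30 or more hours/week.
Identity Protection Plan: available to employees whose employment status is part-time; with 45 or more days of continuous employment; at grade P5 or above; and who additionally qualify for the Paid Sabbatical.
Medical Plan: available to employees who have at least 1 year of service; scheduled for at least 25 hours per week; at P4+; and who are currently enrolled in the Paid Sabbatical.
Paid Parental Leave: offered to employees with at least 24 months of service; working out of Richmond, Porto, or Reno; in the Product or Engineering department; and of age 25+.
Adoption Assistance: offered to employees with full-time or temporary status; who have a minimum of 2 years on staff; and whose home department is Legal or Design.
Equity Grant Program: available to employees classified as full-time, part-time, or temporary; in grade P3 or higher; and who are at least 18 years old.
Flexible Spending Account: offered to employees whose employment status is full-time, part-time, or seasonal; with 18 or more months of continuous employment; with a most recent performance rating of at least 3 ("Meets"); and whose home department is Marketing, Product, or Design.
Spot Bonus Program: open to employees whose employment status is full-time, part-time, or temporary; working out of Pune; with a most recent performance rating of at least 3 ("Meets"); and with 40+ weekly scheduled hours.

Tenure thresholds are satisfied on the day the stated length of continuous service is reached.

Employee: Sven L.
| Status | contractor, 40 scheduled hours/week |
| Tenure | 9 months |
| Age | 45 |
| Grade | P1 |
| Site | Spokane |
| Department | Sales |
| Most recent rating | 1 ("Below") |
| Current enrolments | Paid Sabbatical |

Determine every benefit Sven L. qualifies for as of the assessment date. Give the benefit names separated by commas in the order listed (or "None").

Paid Sabbatical — status contractor ✓ (not excluded); service 9 months ≥ 1 month ✓; 40 hrs/wk ≥ 30 ✓ → eligible.
Identity Protection Plan — status contractor ✗ (requires part-time) → not eligible.
Medical Plan — service 9 months < 1 year (≈365 days) ✗ → not eligible.
Paid Parental Leave — service 9 months < 24 months ✗ → not eligible.
Adoption Assistance — status contractor ✗ (requires full-time or temporary) → not eligible.
Equity Grant Program — status contractor ✗ (requires full-time, part-time, or temporary) → not eligible.
Flexible Spending Account — status contractor ✗ (requires full-time, part-time, or seasonal) → not eligible.
Spot Bonus Program — status contractor ✗ (requires full-time, part-time, or temporary) → not eligible.

Paid Sabbatical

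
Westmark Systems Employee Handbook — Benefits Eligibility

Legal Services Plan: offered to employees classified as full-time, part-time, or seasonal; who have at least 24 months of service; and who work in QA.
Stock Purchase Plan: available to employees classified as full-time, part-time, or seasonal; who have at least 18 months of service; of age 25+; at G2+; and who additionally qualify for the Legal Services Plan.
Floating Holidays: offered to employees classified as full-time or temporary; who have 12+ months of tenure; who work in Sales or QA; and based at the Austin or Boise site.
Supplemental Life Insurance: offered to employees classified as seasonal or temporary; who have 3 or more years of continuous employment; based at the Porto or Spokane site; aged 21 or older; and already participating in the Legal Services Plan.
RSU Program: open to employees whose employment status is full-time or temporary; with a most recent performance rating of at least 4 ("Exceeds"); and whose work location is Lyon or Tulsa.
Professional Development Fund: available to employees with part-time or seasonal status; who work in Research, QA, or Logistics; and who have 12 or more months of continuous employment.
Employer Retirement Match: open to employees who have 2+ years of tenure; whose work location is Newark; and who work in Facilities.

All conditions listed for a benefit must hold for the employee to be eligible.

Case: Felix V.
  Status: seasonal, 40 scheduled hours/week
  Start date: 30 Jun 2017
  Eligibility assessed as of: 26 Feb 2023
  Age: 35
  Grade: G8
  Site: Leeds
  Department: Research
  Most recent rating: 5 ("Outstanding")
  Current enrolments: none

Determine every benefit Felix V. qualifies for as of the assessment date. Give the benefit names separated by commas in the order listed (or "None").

Professional Development Fund

Service from 30 Jun 2017 to 26 Feb 2023: 2067 days.
Legal Services Plan — status seasonal ✓; service 2067 days ≥ 24 months (≈720 days) ✓; dept Research ✗ → not eligible.
Stock Purchase Plan — status seasonal ✓; service 2067 days ≥ 18 months (≈540 days) ✓; age 35 ≥ 25 ✓; grade G8 ≥ G2 ✓; not eligible for Legal Services Plan ✗ → not eligible.
Floating Holidays — status seasonal ✗ (requires full-time or temporary) → not eligible.
Supplemental Life Insurance — status seasonal ✓; service 2067 days ≥ 3 years (≈1095 days) ✓; site Leeds ✗ (not Porto or Spokane) → not eligible.
RSU Program — status seasonal ✗ (requires full-time or temporary) → not eligible.
Professional Development Fund — status seasonal ✓; dept Research ✓; service 2067 days ≥ 12 months (≈360 days) ✓ → eligible.
Employer Retirement Match — service 2067 days ≥ 2 years (≈730 days) ✓; site Leeds ✗ (not Newark) → not eligible.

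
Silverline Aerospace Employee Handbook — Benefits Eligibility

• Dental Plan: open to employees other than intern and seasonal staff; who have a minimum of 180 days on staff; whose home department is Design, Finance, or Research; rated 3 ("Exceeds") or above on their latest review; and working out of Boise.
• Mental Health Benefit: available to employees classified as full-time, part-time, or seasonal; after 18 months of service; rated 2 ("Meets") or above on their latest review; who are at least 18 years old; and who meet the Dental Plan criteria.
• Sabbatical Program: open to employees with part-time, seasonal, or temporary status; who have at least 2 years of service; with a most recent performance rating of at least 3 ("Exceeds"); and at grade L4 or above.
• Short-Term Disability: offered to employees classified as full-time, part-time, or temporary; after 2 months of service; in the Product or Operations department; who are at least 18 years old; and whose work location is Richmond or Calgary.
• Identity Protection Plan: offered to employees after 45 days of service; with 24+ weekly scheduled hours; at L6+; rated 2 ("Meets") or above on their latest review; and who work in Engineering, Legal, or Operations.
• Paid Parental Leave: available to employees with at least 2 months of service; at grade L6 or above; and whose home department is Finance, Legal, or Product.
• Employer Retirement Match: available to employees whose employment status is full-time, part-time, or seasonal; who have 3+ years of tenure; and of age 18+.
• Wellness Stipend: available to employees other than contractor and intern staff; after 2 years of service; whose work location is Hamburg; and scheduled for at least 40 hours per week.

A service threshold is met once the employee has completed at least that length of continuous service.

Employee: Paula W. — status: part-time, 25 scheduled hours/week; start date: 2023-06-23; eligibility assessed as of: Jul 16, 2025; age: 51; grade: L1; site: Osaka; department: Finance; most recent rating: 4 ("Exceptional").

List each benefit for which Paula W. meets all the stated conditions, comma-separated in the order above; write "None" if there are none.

Service from 2023-06-23 to Jul 16, 2025: 754 days.
Dental Plan — status part-time ✓ (not excluded); service 754 days ≥ 180 days ✓; dept Finance ✓; rating 4 ≥ 3 ✓; site Osaka ✗ (not Boise) → not eligible.
Mental Health Benefit — status part-time ✓; service 754 days ≥ 18 months (≈540 days) ✓; rating 4 ≥ 2 ✓; age 51 ≥ 18 ✓; not eligible for Dental Plan ✗ → not eligible.
Sabbatical Program — status part-time ✓; service 754 days ≥ 2 years (≈730 days) ✓; rating 4 ≥ 3 ✓; grade L1 < L4 ✗ → not eligible.
Short-Term Disability — status part-time ✓; service 754 days ≥ 2 months (≈60 days) ✓; dept Finance ✗ → not eligible.
Identity Protection Plan — service 754 days ≥ 45 days ✓; 25 hrs/wk ≥ 24 ✓; grade L1 < L6 ✗ → not eligible.
Paid Parental Leave — service 754 days ≥ 2 months (≈60 days) ✓; grade L1 < L6 ✗ → not eligible.
Employer Retirement Match — status part-time ✓; service 754 days < 3 years (≈1095 days) ✗ → not eligible.
Wellness Stipend — status part-time ✓ (not excluded); service 754 days ≥ 2 years (≈730 days) ✓; site Osaka ✗ (not Hamburg) → not eligible.

None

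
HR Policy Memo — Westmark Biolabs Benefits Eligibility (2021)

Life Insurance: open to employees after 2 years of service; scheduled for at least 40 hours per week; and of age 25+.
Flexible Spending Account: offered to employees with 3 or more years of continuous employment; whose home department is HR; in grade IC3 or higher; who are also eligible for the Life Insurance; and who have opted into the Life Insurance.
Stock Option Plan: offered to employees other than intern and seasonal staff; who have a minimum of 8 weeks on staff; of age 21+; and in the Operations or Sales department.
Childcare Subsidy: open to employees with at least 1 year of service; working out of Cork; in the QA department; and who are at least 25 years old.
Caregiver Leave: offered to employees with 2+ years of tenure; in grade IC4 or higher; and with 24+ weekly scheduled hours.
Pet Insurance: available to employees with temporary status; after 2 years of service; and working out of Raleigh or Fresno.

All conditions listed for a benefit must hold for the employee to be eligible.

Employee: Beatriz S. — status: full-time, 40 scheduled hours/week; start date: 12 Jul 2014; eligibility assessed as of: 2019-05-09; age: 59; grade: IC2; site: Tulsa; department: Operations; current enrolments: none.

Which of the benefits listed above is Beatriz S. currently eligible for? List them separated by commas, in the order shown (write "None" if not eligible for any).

Life Insurance, Stock Option Plan

Service from 12 Jul 2014 to 2019-05-09: 1762 days.
Life Insurance — service 1762 days ≥ 2 years (≈730 days) ✓; 40 hrs/wk ≥ 40 ✓; age 59 ≥ 25 ✓ → eligible.
Flexible Spending Account — service 1762 days ≥ 3 years (≈1095 days) ✓; dept Operations ✗ → not eligible.
Stock Option Plan — status full-time ✓ (not excluded); service 1762 days ≥ 8 weeks (≈56 days) ✓; age 59 ≥ 21 ✓; dept Operations ✓ → eligible.
Childcare Subsidy — service 1762 days ≥ 1 year (≈365 days) ✓; site Tulsa ✗ (not Cork) → not eligible.
Caregiver Leave — service 1762 days ≥ 2 years (≈730 days) ✓; grade IC2 < IC4 ✗ → not eligible.
Pet Insurance — status full-time ✗ (requires temporary) → not eligible.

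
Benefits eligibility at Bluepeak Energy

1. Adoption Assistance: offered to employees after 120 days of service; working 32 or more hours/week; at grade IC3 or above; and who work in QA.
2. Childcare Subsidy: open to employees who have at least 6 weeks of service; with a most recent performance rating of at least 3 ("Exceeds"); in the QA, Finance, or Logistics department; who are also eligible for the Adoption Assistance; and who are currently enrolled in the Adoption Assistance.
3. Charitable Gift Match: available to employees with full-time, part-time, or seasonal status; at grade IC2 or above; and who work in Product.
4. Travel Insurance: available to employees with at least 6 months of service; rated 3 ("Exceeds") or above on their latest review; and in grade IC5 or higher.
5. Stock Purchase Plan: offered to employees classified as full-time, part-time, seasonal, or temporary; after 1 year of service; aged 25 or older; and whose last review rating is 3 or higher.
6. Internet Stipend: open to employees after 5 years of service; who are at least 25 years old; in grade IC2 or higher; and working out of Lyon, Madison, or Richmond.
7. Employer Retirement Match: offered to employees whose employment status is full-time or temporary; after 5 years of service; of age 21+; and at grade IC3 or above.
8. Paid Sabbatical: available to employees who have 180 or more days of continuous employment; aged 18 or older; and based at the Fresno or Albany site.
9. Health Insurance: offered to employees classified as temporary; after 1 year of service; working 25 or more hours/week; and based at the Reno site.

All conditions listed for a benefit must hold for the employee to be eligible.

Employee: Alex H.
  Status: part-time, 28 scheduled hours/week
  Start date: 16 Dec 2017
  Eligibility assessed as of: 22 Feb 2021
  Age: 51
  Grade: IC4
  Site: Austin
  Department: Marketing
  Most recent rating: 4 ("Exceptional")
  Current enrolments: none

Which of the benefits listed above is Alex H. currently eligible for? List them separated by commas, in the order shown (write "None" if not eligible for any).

Service from 16 Dec 2017 to 22 Feb 2021: 1164 days.
Adoption Assistance — service 1164 days ≥ 120 days ✓; 28 hrs/wk < 32 ✗ → not eligible.
Childcare Subsidy — service 1164 days ≥ 6 weeks (≈42 days) ✓; rating 4 ≥ 3 ✓; dept Marketing ✗ → not eligible.
Charitable Gift Match — status part-time ✓; grade IC4 ≥ IC2 ✓; dept Marketing ✗ → not eligible.
Travel Insurance — service 1164 days ≥ 6 months (≈180 days) ✓; rating 4 ≥ 3 ✓; grade IC4 < IC5 ✗ → not eligible.
Stock Purchase Plan — status part-time ✓; service 1164 days ≥ 1 year (≈365 days) ✓; age 51 ≥ 25 ✓; rating 4 ≥ 3 ✓ → eligible.
Internet Stipend — service 1164 days < 5 years (≈1825 days) ✗ → not eligible.
Employer Retirement Match — status part-time ✗ (requires full-time or temporary) → not eligible.
Paid Sabbatical — service 1164 days ≥ 180 days ✓; age 51 ≥ 18 ✓; site Austin ✗ (not Fresno or Albany) → not eligible.
Health Insurance — status part-time ✗ (requires temporary) → not eligible.

Stock Purchase Plan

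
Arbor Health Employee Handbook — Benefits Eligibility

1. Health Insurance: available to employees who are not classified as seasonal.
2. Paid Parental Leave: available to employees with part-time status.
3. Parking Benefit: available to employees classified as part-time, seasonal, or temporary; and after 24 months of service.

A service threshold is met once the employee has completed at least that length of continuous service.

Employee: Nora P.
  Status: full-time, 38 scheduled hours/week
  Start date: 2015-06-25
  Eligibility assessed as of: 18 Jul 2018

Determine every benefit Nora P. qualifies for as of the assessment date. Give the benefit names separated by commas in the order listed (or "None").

Health Insurance

Service from 2015-06-25 to 18 Jul 2018: 1119 days.
Health Insurance — status full-time ✓ (not excluded) → eligible.
Paid Parental Leave — status full-time ✗ (requires part-time) → not eligible.
Parking Benefit — status full-time ✗ (requires part-time, seasonal, or temporary) → not eligible.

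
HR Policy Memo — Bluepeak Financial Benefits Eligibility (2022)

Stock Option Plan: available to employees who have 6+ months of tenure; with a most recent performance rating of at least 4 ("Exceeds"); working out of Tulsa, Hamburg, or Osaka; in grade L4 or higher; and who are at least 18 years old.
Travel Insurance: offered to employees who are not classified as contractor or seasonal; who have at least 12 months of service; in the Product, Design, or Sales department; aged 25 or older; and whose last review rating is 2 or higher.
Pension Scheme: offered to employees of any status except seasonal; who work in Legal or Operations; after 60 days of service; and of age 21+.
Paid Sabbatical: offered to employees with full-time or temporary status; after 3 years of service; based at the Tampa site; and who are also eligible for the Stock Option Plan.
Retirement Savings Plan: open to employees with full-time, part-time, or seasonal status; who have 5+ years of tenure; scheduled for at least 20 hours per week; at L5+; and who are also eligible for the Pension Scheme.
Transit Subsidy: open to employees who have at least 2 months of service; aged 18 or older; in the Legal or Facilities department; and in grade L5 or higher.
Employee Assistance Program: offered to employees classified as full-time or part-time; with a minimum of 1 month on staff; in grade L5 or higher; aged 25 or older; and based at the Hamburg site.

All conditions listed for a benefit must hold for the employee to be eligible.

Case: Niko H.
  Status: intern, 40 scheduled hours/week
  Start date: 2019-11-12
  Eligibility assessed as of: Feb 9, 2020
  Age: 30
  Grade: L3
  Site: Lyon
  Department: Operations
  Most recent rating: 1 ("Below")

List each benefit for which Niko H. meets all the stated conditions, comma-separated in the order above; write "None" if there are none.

Service from 2019-11-12 to Feb 9, 2020: 89 days.
Stock Option Plan — service 89 days < 6 months (≈180 days) ✗ → not eligible.
Travel Insurance — status intern ✓ (not excluded); service 89 days < 12 months (≈360 days) ✗ → not eligible.
Pension Scheme — status intern ✓ (not excluded); dept Operations ✓; service 89 days ≥ 60 days ✓; age 30 ≥ 21 ✓ → eligible.
Paid Sabbatical — status intern ✗ (requires full-time or temporary) → not eligible.
Retirement Savings Plan — status intern ✗ (requires full-time, part-time, or seasonal) → not eligible.
Transit Subsidy — service 89 days ≥ 2 months (≈60 days) ✓; age 30 ≥ 18 ✓; dept Operations ✗ → not eligible.
Employee Assistance Program — status intern ✗ (requires full-time or part-time) → not eligible.

Pension Scheme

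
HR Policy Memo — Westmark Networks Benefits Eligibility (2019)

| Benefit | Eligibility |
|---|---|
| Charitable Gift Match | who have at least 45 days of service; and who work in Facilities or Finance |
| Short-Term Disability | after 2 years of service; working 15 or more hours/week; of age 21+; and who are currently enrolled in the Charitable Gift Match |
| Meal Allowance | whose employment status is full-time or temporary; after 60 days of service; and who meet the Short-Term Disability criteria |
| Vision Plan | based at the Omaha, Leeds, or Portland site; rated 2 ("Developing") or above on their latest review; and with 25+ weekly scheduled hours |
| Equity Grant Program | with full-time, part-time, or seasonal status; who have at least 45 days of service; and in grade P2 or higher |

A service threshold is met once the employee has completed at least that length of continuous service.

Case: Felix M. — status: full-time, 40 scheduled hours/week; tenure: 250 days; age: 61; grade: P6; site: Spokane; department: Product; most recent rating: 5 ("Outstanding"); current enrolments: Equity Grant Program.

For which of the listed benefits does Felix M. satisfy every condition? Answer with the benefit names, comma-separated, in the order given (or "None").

Charitable Gift Match — service 250 days ≥ 45 days ✓; dept Product ✗ → not eligible.
Short-Term Disability — service 250 days < 2 years (≈730 days) ✗ → not eligible.
Meal Allowance — status full-time ✓; service 250 days ≥ 60 days ✓; not eligible for Short-Term Disability ✗ → not eligible.
Vision Plan — site Spokane ✗ (not Omaha, Leeds, or Portland) → not eligible.
Equity Grant Program — status full-time ✓; service 250 days ≥ 45 days ✓; grade P6 ≥ P2 ✓ → eligible.

Equity Grant Program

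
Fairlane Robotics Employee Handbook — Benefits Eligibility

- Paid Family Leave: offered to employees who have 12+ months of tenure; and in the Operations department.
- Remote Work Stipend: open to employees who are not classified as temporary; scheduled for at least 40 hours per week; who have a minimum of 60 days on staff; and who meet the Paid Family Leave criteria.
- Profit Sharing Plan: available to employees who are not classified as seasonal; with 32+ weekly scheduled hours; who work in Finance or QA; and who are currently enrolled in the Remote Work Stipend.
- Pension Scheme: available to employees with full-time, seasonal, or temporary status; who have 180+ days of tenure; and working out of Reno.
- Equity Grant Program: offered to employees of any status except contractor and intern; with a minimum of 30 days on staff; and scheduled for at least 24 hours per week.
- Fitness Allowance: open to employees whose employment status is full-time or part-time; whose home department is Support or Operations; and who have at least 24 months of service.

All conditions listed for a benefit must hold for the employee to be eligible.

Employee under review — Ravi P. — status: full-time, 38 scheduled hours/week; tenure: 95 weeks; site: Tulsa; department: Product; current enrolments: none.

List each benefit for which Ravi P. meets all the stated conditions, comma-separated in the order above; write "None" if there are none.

Equity Grant Program

Paid Family Leave — service 95 weeks ≥ 12 months (≈360 days) ✓; dept Product ✗ → not eligible.
Remote Work Stipend — status full-time ✓ (not excluded); 38 hrs/wk < 40 ✗ → not eligible.
Profit Sharing Plan — status full-time ✓ (not excluded); 38 hrs/wk ≥ 32 ✓; dept Product ✗ → not eligible.
Pension Scheme — status full-time ✓; service 95 weeks ≥ 180 days ✓; site Tulsa ✗ (not Reno) → not eligible.
Equity Grant Program — status full-time ✓ (not excluded); service 95 weeks ≥ 30 days ✓; 38 hrs/wk ≥ 24 ✓ → eligible.
Fitness Allowance — status full-time ✓; dept Product ✗ → not eligible.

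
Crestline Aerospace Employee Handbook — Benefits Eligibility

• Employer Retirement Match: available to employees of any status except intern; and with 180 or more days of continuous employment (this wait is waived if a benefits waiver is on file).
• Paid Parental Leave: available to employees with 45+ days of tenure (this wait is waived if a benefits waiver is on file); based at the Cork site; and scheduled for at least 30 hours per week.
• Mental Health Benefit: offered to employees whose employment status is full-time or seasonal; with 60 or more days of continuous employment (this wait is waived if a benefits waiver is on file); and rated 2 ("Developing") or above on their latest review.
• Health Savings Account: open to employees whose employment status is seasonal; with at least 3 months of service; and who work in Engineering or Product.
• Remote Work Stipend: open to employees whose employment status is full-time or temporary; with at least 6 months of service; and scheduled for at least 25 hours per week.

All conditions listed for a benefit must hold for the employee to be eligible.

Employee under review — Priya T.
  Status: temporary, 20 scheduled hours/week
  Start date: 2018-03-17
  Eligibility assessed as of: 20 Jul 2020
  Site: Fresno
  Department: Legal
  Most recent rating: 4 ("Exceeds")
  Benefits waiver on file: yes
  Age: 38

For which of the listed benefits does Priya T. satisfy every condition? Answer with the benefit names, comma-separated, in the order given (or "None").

Employer Retirement Match

Service from 2018-03-17 to 20 Jul 2020: 856 days.
Employer Retirement Match — status temporary ✓ (not excluded); benefits waiver on file ✓ → eligible.
Paid Parental Leave — benefits waiver on file ✓; site Fresno ✗ (not Cork) → not eligible.
Mental Health Benefit — status temporary ✗ (requires full-time or seasonal) → not eligible.
Health Savings Account — status temporary ✗ (requires seasonal) → not eligible.
Remote Work Stipend — status temporary ✓; service 856 days ≥ 6 months (≈180 days) ✓; 20 hrs/wk < 25 ✗ → not eligible.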